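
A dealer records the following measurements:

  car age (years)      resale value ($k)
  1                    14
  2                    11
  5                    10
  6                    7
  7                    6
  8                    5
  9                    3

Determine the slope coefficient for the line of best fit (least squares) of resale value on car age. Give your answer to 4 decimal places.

-1.2473

n = 7, Σx = 38, Σy = 56, Σxy = 237, Σx² = 260
Sxx = Σx² − (Σx)²/n = 260 − 206.285714 = 53.714286
Sxy = Σxy − (Σx)(Σy)/n = 237 − 304 = -67
b = Sxy/Sxx = -67/53.714286 = -1.247340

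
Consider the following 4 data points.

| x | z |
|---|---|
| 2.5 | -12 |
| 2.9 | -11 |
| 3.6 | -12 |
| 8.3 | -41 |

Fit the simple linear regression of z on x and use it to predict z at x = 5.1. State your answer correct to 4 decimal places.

-23.1703

n = 4, Σx = 17.3, Σy = -76, Σxy = -445.4, Σx² = 96.51
Sxx = Σx² − (Σx)²/n = 96.51 − 74.8225 = 21.6875
Sxy = Σxy − (Σx)(Σy)/n = -445.4 − (-328.7) = -116.7
b = Sxy/Sxx = -116.7/21.6875 = -5.380980
a = ȳ − b·x̄ = -19 − (-5.380980)·4.325 = 4.272738
ŷ(5.1) = a + b·5.1 = 4.272738 + (-5.380980)·5.1 = -23.170259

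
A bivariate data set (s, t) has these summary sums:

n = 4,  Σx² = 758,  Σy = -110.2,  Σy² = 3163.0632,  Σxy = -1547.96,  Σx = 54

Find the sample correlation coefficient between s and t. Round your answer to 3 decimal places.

-0.993

Sxx = Σx² − (Σx)²/n = 758 − 729 = 29
Sxy = Σxy − (Σx)(Σy)/n = -1547.96 − (-1487.7) = -60.26
Syy = Σy² − (Σy)²/n = 3163.0632 − 3036.01 = 127.0532
r = Sxy/√(Sxx·Syy) = -60.26/√(3684.5428) = -60.26/60.700435 = -0.992744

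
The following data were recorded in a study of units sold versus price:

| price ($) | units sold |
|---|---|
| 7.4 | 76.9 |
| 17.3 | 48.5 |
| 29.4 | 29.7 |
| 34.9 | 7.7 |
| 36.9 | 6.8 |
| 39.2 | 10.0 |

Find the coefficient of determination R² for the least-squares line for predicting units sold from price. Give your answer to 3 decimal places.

n = 6, Σx = 165.1, Σy = 179.6, Σxy = 3192.94, Σx² = 5334.67, Σy² = 9353.48
Sxx = Σx² − (Σx)²/n = 5334.67 − 4543.001667 = 791.668333
Sxy = Σxy − (Σx)(Σy)/n = 3192.94 − 4941.993333 = -1749.053333
Syy = Σy² − (Σy)²/n = 9353.48 − 5376.026667 = 3977.453333
R² = Sxy²/(Sxx·Syy) = (-1749.053333)²/(791.668333·3977.453333) = 0.971533

0.972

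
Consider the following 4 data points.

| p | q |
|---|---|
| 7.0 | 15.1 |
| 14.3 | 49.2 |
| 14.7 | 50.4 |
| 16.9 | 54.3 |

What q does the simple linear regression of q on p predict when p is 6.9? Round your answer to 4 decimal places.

n = 4, Σx = 52.9, Σy = 169, Σxy = 2467.81, Σx² = 755.19
Sxx = Σx² − (Σx)²/n = 755.19 − 699.6025 = 55.5875
Sxy = Σxy − (Σx)(Σy)/n = 2467.81 − 2235.025 = 232.785
b = Sxy/Sxx = 232.785/55.5875 = 4.187722
a = ȳ − b·x̄ = 42.25 − 4.187722·13.225 = -13.132624
ŷ(6.9) = a + b·6.9 = -13.132624 + 4.187722·6.9 = 15.762658

15.7627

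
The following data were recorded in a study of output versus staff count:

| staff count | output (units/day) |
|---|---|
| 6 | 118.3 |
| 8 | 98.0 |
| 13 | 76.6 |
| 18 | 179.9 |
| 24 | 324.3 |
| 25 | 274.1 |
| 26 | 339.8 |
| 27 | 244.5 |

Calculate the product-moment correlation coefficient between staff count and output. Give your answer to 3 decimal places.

n = 8, Σx = 147, Σy = 1655.5, Σxy = 35799.8, Σx² = 3199, Σy² = 417376.05
Sxx = Σx² − (Σx)²/n = 3199 − 2701.125 = 497.875
Sxy = Σxy − (Σx)(Σy)/n = 35799.8 − 30419.8125 = 5379.9875
Syy = Σy² − (Σy)²/n = 417376.05 − 342585.03125 = 74791.01875
r = Sxy/√(Sxx·Syy) = 5379.9875/√(37236578.460156) = 5379.9875/6102.178173 = 0.881650

0.882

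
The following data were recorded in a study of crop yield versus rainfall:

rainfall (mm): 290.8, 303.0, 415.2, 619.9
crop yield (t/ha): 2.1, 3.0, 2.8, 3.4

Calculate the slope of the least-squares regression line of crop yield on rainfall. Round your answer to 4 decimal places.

0.0027

n = 4, Σx = 1628.9, Σy = 11.3, Σxy = 4789.9, Σx² = 733040.69
Sxx = Σx² − (Σx)²/n = 733040.69 − 663328.8025 = 69711.8875
Sxy = Σxy − (Σx)(Σy)/n = 4789.9 − 4601.6425 = 188.2575
b = Sxy/Sxx = 188.2575/69711.8875 = 0.002701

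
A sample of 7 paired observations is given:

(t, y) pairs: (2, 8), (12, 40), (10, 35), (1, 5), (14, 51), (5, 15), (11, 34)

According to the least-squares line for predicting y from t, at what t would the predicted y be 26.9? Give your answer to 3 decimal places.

n = 7, Σx = 55, Σy = 188, Σxy = 2014, Σx² = 591
Sxx = Σx² − (Σx)²/n = 591 − 432.142857 = 158.857143
Sxy = Σxy − (Σx)(Σy)/n = 2014 − 1477.142857 = 536.857143
b = Sxy/Sxx = 536.857143/158.857143 = 3.379496
a = ȳ − b·x̄ = 26.857143 − 3.379496·7.857143 = 0.303957
Set a + b·x = 26.9: x = (26.9 − 0.303957) / 3.379496 = 7.869824

7.870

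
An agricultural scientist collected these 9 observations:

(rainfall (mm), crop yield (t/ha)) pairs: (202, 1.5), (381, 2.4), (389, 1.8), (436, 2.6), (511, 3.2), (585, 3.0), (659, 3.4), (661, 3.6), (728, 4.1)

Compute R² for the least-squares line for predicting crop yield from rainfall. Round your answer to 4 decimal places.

0.9120

n = 9, Σx = 4552, Σy = 25.6, Σxy = 14046.4, Σx² = 2531914, Σy² = 78.58
Sxx = Σx² − (Σx)²/n = 2531914 − 2302300.444444 = 229613.555556
Sxy = Σxy − (Σx)(Σy)/n = 14046.4 − 12947.911111 = 1098.488889
Syy = Σy² − (Σy)²/n = 78.58 − 72.817778 = 5.762222
R² = Sxy²/(Sxx·Syy) = (1098.488889)²/(229613.555556·5.762222) = 0.912019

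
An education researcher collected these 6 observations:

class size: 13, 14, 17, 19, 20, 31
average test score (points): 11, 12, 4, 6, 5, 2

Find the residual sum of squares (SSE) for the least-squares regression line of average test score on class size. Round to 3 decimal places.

26.833

n = 6, Σx = 114, Σy = 40, Σxy = 655, Σx² = 2376, Σy² = 346
Sxx = Σx² − (Σx)²/n = 2376 − 2166 = 210
Sxy = Σxy − (Σx)(Σy)/n = 655 − 760 = -105
Syy = Σy² − (Σy)²/n = 346 − 266.666667 = 79.333333
b = Sxy/Sxx = -105/210 = -0.5
SSE = Syy − b·Sxy = 79.333333 − (-0.5)·(-105) = 26.833333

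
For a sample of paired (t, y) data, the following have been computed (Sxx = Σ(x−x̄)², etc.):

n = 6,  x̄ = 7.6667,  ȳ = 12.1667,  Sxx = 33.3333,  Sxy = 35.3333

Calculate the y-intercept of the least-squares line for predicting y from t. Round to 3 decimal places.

b = Sxy/Sxx = 35.3333/33.3333 = 1.060000
a = ȳ − b·x̄ = 12.1667 − 1.060000·7.6667 = 4.039998

4.040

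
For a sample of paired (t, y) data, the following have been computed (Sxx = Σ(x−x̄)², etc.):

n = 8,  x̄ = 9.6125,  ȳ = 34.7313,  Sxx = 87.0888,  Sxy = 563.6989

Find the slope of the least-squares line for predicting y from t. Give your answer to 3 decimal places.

b = Sxy/Sxx = 563.6989/87.0888 = 6.472691

6.473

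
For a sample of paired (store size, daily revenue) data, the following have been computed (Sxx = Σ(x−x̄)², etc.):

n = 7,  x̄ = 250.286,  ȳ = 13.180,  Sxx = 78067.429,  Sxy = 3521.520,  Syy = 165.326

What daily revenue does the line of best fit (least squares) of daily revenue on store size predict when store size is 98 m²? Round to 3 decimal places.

6.311

b = Sxy/Sxx = 3521.52/78067.429 = 0.045109
a = ȳ − b·x̄ = 13.18 − 0.045109·250.286 = 1.889925
ŷ(98) = a + b·98 = 1.889925 + 0.045109·98 = 6.310577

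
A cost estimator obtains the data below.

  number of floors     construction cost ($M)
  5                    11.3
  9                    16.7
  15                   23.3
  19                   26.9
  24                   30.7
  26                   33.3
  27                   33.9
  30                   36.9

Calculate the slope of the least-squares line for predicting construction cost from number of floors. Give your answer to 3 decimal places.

0.992

n = 8, Σx = 155, Σy = 213, Σxy = 4692.3, Σx² = 3573
Sxx = Σx² − (Σx)²/n = 3573 − 3003.125 = 569.875
Sxy = Σxy − (Σx)(Σy)/n = 4692.3 − 4126.875 = 565.425
b = Sxy/Sxx = 565.425/569.875 = 0.992191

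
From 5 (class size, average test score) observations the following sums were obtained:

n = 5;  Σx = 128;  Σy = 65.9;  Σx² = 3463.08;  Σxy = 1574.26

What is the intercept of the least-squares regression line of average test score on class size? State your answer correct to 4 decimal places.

Sxx = Σx² − (Σx)²/n = 3463.08 − 3276.8 = 186.28
Sxy = Σxy − (Σx)(Σy)/n = 1574.26 − 1687.04 = -112.78
b = Sxy/Sxx = -112.78/186.28 = -0.605433
a = ȳ − b·x̄ = 13.18 − (-0.605433)·25.6 = 28.679077

28.6791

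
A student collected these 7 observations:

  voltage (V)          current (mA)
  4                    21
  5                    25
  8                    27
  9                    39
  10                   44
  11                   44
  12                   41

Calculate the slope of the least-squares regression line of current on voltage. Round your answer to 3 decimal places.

n = 7, Σx = 59, Σy = 241, Σxy = 2192, Σx² = 551
Sxx = Σx² − (Σx)²/n = 551 − 497.285714 = 53.714286
Sxy = Σxy − (Σx)(Σy)/n = 2192 − 2031.285714 = 160.714286
b = Sxy/Sxx = 160.714286/53.714286 = 2.992021

2.992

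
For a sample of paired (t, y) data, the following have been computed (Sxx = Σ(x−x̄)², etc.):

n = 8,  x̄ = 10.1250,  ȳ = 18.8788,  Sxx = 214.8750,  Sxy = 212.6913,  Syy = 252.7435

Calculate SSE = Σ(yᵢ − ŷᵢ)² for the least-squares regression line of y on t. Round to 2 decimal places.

b = Sxy/Sxx = 212.6913/214.875 = 0.989837
SSE = Syy − b·Sxy = 252.7435 − 0.989837·212.6913 = 42.213708

42.21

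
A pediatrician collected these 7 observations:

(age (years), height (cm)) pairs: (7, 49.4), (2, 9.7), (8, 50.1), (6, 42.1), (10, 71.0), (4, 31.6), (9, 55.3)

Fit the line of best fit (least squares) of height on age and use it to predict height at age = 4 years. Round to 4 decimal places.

26.8820

n = 7, Σx = 46, Σy = 309.2, Σxy = 2352.7, Σx² = 350
Sxx = Σx² − (Σx)²/n = 350 − 302.285714 = 47.714286
Sxy = Σxy − (Σx)(Σy)/n = 2352.7 − 2031.885714 = 320.814286
b = Sxy/Sxx = 320.814286/47.714286 = 6.723653
a = ȳ − b·x̄ = 44.171429 − 6.723653·6.571429 = -0.012575
ŷ(4) = a + b·4 = -0.012575 + 6.723653·4 = 26.882036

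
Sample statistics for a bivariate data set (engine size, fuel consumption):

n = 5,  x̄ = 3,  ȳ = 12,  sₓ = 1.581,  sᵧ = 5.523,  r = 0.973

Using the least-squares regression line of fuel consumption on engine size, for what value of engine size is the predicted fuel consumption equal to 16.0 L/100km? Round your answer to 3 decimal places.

b = r · sᵧ/sₓ = 0.973 · 5.523/1.581 = 3.399038
a = ȳ − b·x̄ = 12 − 3.399038·3 = 1.802886
Set a + b·x = 16.0: x = (16.0 − 1.802886) / 3.399038 = 4.176804

4.177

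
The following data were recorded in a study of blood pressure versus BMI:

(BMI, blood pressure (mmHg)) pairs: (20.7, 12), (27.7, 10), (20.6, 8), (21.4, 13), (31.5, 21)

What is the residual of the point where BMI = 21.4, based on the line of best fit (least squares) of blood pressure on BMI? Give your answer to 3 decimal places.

2.307

n = 5, Σx = 121.9, Σy = 64, Σxy = 1629.9, Σx² = 3070.35
Sxx = Σx² − (Σx)²/n = 3070.35 − 2971.922 = 98.428
Sxy = Σxy − (Σx)(Σy)/n = 1629.9 − 1560.32 = 69.58
b = Sxy/Sxx = 69.58/98.428 = 0.706913
a = ȳ − b·x̄ = 12.8 − 0.706913·24.38 = -4.434531
ŷ(21.4) = -4.434531 + 0.706913·21.4 = 10.693400
residual = y − ŷ = 13 − 10.693400 = 2.306600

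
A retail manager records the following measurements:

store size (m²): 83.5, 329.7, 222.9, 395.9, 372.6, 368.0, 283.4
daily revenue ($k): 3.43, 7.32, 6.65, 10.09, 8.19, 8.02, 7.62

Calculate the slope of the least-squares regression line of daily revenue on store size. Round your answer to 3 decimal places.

0.017

n = 7, Σx = 2056, Σy = 51.32, Σxy = 16339.187, Σx² = 676665.88
Sxx = Σx² − (Σx)²/n = 676665.88 − 603876.571429 = 72789.308571
Sxy = Σxy − (Σx)(Σy)/n = 16339.187 − 15073.417143 = 1265.769857
b = Sxy/Sxx = 1265.769857/72789.308571 = 0.017390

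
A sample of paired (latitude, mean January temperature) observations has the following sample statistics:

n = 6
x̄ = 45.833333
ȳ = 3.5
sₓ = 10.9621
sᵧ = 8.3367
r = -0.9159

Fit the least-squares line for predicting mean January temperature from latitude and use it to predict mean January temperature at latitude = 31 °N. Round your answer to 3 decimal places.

13.832

b = r · sᵧ/sₓ = -0.9159 · 8.3367/10.9621 = -0.696544
a = ȳ − b·x̄ = 3.5 − (-0.696544)·45.833333 = 35.424927
ŷ(31) = a + b·31 = 35.424927 + (-0.696544)·31 = 13.832067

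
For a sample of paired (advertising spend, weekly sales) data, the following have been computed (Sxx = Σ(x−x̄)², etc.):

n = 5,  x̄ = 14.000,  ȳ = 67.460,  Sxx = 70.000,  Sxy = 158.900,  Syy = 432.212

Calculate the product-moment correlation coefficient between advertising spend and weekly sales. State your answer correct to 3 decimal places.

r = Sxy/√(Sxx·Syy) = 158.9/√(30254.84) = 158.9/173.939185 = 0.913538

0.914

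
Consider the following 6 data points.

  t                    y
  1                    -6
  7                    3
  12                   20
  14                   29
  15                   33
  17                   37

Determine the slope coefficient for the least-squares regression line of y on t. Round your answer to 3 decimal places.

n = 6, Σx = 66, Σy = 116, Σxy = 1785, Σx² = 904
Sxx = Σx² − (Σx)²/n = 904 − 726 = 178
Sxy = Σxy − (Σx)(Σy)/n = 1785 − 1276 = 509
b = Sxy/Sxx = 509/178 = 2.859551

2.860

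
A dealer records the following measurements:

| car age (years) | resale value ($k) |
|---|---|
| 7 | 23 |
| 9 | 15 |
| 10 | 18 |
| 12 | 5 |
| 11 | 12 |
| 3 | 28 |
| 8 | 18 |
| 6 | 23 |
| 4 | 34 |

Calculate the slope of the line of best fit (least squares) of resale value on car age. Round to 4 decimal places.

-2.6324

n = 9, Σx = 70, Σy = 176, Σxy = 1170, Σx² = 620
Sxx = Σx² − (Σx)²/n = 620 − 544.444444 = 75.555556
Sxy = Σxy − (Σx)(Σy)/n = 1170 − 1368.888889 = -198.888889
b = Sxy/Sxx = -198.888889/75.555556 = -2.632353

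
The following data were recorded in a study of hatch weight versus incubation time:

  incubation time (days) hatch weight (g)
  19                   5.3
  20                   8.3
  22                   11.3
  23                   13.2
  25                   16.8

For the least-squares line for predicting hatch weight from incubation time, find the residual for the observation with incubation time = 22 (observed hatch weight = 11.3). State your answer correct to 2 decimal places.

-0.05

n = 5, Σx = 109, Σy = 54.9, Σxy = 1238.9, Σx² = 2399
Sxx = Σx² − (Σx)²/n = 2399 − 2376.2 = 22.8
Sxy = Σxy − (Σx)(Σy)/n = 1238.9 − 1196.82 = 42.08
b = Sxy/Sxx = 42.08/22.8 = 1.845614
a = ȳ − b·x̄ = 10.98 − 1.845614·21.8 = -29.254386
ŷ(22) = -29.254386 + 1.845614·22 = 11.349123
residual = y − ŷ = 11.3 − 11.349123 = -0.049123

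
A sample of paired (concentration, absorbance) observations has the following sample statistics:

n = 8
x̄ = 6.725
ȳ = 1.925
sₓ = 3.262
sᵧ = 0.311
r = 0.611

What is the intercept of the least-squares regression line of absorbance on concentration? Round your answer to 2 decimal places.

1.53

b = r · sᵧ/sₓ = 0.611 · 0.311/3.262 = 0.058253
a = ȳ − b·x̄ = 1.925 − 0.058253·6.725 = 1.533249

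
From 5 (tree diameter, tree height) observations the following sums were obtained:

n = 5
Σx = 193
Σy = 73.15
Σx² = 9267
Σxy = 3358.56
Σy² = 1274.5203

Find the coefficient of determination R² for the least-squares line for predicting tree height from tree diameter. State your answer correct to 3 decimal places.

Sxx = Σx² − (Σx)²/n = 9267 − 7449.8 = 1817.2
Sxy = Σxy − (Σx)(Σy)/n = 3358.56 − 2823.59 = 534.97
Syy = Σy² − (Σy)²/n = 1274.5203 − 1070.1845 = 204.3358
R² = Sxy²/(Sxx·Syy) = (534.97)²/(1817.2·204.3358) = 0.770747

0.771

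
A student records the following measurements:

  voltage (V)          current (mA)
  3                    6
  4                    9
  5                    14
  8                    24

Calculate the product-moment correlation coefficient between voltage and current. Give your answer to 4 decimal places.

0.9974

n = 4, Σx = 20, Σy = 53, Σxy = 316, Σx² = 114, Σy² = 889
Sxx = Σx² − (Σx)²/n = 114 − 100 = 14
Sxy = Σxy − (Σx)(Σy)/n = 316 − 265 = 51
Syy = Σy² − (Σy)²/n = 889 − 702.25 = 186.75
r = Sxy/√(Sxx·Syy) = 51/√(2614.5) = 51/51.132182 = 0.997415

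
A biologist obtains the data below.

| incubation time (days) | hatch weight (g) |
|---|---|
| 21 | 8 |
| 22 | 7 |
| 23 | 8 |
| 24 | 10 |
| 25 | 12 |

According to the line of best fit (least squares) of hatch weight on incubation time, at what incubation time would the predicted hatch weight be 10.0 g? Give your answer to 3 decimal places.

23.909

n = 5, Σx = 115, Σy = 45, Σxy = 1046, Σx² = 2655
Sxx = Σx² − (Σx)²/n = 2655 − 2645 = 10
Sxy = Σxy − (Σx)(Σy)/n = 1046 − 1035 = 11
b = Sxy/Sxx = 11/10 = 1.1
a = ȳ − b·x̄ = 9 − 1.1·23 = -16.3
Set a + b·x = 10.0: x = (10.0 − (-16.3)) / 1.1 = 23.909091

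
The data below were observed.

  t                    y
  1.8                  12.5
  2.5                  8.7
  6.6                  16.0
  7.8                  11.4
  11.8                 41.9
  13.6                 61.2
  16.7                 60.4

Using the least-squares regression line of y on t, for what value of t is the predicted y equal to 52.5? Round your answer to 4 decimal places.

14.4147

n = 7, Σx = 60.8, Σy = 212.1, Σxy = 2574.19, Σx² = 716.98
Sxx = Σx² − (Σx)²/n = 716.98 − 528.091429 = 188.888571
Sxy = Σxy − (Σx)(Σy)/n = 2574.19 − 1842.24 = 731.95
b = Sxy/Sxx = 731.95/188.888571 = 3.875036
a = ȳ − b·x̄ = 30.3 − 3.875036·8.685714 = -3.357455
Set a + b·x = 52.5: x = (52.5 − (-3.357455)) / 3.875036 = 14.414693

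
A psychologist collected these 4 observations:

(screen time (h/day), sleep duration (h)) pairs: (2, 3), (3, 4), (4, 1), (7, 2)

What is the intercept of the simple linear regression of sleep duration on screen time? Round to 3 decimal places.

n = 4, Σx = 16, Σy = 10, Σxy = 36, Σx² = 78
Sxx = Σx² − (Σx)²/n = 78 − 64 = 14
Sxy = Σxy − (Σx)(Σy)/n = 36 − 40 = -4
b = Sxy/Sxx = -4/14 = -0.285714
a = ȳ − b·x̄ = 2.5 − (-0.285714)·4 = 3.642857

3.643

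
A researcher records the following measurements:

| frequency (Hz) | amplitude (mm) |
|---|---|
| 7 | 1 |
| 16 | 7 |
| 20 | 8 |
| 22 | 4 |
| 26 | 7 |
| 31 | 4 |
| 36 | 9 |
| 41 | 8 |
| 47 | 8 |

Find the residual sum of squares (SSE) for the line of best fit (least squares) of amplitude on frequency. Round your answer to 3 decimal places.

33.030

n = 9, Σx = 246, Σy = 56, Σxy = 1701, Σx² = 8012, Σy² = 404
Sxx = Σx² − (Σx)²/n = 8012 − 6724 = 1288
Sxy = Σxy − (Σx)(Σy)/n = 1701 − 1530.666667 = 170.333333
Syy = Σy² − (Σy)²/n = 404 − 348.444444 = 55.555556
b = Sxy/Sxx = 170.333333/1288 = 0.132246
SSE = Syy − b·Sxy = 55.555556 − 0.132246·170.333333 = 33.029589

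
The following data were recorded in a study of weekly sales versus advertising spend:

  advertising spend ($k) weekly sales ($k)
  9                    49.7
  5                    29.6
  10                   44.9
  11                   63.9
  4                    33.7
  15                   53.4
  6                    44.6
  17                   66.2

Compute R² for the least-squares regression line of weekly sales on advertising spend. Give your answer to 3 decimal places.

0.726

n = 8, Σx = 77, Σy = 386, Σxy = 4076, Σx² = 893, Σy² = 19804.32
Sxx = Σx² − (Σx)²/n = 893 − 741.125 = 151.875
Sxy = Σxy − (Σx)(Σy)/n = 4076 − 3715.25 = 360.75
Syy = Σy² − (Σy)²/n = 19804.32 − 18624.5 = 1179.82
R² = Sxy²/(Sxx·Syy) = (360.75)²/(151.875·1179.82) = 0.726291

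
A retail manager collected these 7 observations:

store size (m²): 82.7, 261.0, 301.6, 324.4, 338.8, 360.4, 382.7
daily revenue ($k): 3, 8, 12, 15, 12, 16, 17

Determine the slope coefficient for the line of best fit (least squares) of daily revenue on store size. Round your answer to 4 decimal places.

n = 7, Σx = 2051.6, Σy = 83, Σxy = 27159.2, Σx² = 662291.1
Sxx = Σx² − (Σx)²/n = 662291.1 − 601294.651429 = 60996.448571
Sxy = Σxy − (Σx)(Σy)/n = 27159.2 − 24326.114286 = 2833.085714
b = Sxy/Sxx = 2833.085714/60996.448571 = 0.046447

0.0464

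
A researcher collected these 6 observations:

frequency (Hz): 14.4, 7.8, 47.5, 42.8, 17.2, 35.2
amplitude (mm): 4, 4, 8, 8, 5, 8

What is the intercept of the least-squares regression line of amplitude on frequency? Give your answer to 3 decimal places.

2.893

n = 6, Σx = 164.9, Σy = 37, Σxy = 1178.8, Σx² = 5891.17
Sxx = Σx² − (Σx)²/n = 5891.17 − 4532.001667 = 1359.168333
Sxy = Σxy − (Σx)(Σy)/n = 1178.8 − 1016.883333 = 161.916667
b = Sxy/Sxx = 161.916667/1359.168333 = 0.119129
a = ȳ − b·x̄ = 6.166667 − 0.119129·27.483333 = 2.892599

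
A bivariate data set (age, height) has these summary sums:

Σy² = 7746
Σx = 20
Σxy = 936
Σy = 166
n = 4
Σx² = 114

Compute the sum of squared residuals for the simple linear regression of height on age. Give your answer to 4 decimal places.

Sxx = Σx² − (Σx)²/n = 114 − 100 = 14
Sxy = Σxy − (Σx)(Σy)/n = 936 − 830 = 106
Syy = Σy² − (Σy)²/n = 7746 − 6889 = 857
b = Sxy/Sxx = 106/14 = 7.571429
SSE = Syy − b·Sxy = 857 − 7.571429·106 = 54.428571

54.4286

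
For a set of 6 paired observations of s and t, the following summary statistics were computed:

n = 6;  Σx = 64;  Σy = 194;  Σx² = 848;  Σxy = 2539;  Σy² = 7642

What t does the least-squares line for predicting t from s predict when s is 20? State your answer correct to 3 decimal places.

58.847

Sxx = Σx² − (Σx)²/n = 848 − 682.666667 = 165.333333
Sxy = Σxy − (Σx)(Σy)/n = 2539 − 2069.333333 = 469.666667
b = Sxy/Sxx = 469.666667/165.333333 = 2.840726
a = ȳ − b·x̄ = 32.333333 − 2.840726·10.666667 = 2.032258
ŷ(20) = a + b·20 = 2.032258 + 2.840726·20 = 58.846774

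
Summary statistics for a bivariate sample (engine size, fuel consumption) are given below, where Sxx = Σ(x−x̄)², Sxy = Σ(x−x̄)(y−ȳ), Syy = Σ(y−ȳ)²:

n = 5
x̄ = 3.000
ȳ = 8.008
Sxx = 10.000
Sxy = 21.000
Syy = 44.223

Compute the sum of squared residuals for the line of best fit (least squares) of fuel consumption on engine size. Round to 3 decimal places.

b = Sxy/Sxx = 21/10 = 2.1
SSE = Syy − b·Sxy = 44.223 − 2.1·21 = 0.123

0.123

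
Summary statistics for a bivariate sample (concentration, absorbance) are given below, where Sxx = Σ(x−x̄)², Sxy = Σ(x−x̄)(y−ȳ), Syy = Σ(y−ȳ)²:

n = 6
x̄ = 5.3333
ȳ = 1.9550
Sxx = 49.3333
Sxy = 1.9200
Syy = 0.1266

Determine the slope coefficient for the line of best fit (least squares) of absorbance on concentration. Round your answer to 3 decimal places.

b = Sxy/Sxx = 1.92/49.3333 = 0.038919

0.039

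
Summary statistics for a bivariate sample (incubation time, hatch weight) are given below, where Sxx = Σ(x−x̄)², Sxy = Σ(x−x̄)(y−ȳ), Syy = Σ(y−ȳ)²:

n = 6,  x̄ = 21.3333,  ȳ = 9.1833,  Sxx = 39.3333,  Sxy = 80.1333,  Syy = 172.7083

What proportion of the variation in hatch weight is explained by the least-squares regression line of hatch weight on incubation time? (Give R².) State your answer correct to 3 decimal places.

0.945

R² = Sxy²/(Sxx·Syy) = (80.1333)²/(39.3333·172.7083) = 0.945263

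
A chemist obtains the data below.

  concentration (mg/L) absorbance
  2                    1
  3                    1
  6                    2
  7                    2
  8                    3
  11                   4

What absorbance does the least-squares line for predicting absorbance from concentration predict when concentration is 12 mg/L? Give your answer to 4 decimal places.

n = 6, Σx = 37, Σy = 13, Σxy = 99, Σx² = 283
Sxx = Σx² − (Σx)²/n = 283 − 228.166667 = 54.833333
Sxy = Σxy − (Σx)(Σy)/n = 99 − 80.166667 = 18.833333
b = Sxy/Sxx = 18.833333/54.833333 = 0.343465
a = ȳ − b·x̄ = 2.166667 − 0.343465·6.166667 = 0.048632
ŷ(12) = a + b·12 = 0.048632 + 0.343465·12 = 4.170213

4.1702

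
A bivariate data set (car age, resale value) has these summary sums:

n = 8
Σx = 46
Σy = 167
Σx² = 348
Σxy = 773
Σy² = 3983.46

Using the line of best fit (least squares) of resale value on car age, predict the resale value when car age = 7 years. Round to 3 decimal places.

18.072

Sxx = Σx² − (Σx)²/n = 348 − 264.5 = 83.5
Sxy = Σxy − (Σx)(Σy)/n = 773 − 960.25 = -187.25
b = Sxy/Sxx = -187.25/83.5 = -2.242515
a = ȳ − b·x̄ = 20.875 − (-2.242515)·5.75 = 33.769461
ŷ(7) = a + b·7 = 33.769461 + (-2.242515)·7 = 18.071856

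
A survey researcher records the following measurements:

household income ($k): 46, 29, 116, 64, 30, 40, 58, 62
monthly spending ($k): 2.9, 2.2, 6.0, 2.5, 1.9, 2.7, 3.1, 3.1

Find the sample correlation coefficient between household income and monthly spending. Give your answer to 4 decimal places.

n = 8, Σx = 445, Σy = 24.4, Σxy = 1590.2, Σx² = 30217, Σy² = 85.62
Sxx = Σx² − (Σx)²/n = 30217 − 24753.125 = 5463.875
Sxy = Σxy − (Σx)(Σy)/n = 1590.2 − 1357.25 = 232.95
Syy = Σy² − (Σy)²/n = 85.62 − 74.42 = 11.2
r = Sxy/√(Sxx·Syy) = 232.95/√(61195.4) = 232.95/247.377040 = 0.941680

0.9417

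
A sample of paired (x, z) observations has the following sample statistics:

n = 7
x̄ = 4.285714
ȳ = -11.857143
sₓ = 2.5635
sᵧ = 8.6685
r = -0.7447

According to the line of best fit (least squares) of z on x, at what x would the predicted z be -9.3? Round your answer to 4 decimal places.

3.2703

b = r · sᵧ/sₓ = -0.7447 · 8.6685/2.5635 = -2.518210
a = ȳ − b·x̄ = -11.857143 − (-2.518210)·4.285714 = -1.064814
Set a + b·x = -9.3: x = (-9.3 − (-1.064814)) / (-2.518210) = 3.270254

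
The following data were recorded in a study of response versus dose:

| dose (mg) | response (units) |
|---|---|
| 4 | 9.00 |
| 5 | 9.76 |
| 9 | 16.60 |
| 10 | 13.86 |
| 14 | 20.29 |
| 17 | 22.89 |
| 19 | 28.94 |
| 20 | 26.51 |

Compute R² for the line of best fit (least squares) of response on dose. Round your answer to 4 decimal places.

0.9568

n = 8, Σx = 98, Σy = 147.85, Σxy = 2126.05, Σx² = 1468, Σy² = 3119.8571
Sxx = Σx² − (Σx)²/n = 1468 − 1200.5 = 267.5
Sxy = Σxy − (Σx)(Σy)/n = 2126.05 − 1811.1625 = 314.8875
Syy = Σy² − (Σy)²/n = 3119.8571 − 2732.452813 = 387.404288
R² = Sxy²/(Sxx·Syy) = (314.8875)²/(267.5·387.404288) = 0.956803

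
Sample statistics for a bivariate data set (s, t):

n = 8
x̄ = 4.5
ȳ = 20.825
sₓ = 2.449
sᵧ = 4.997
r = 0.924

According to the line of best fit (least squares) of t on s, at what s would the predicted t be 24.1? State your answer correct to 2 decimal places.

b = r · sᵧ/sₓ = 0.924 · 4.997/2.449 = 1.885352
a = ȳ − b·x̄ = 20.825 − 1.885352·4.5 = 12.340914
Set a + b·x = 24.1: x = (24.1 − 12.340914) / 1.885352 = 6.237076

6.24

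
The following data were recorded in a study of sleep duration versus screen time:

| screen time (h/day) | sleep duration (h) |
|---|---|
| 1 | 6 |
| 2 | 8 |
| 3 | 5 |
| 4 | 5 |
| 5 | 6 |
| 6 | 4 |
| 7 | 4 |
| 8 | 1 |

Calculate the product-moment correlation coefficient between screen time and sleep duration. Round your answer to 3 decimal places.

-0.818

n = 8, Σx = 36, Σy = 39, Σxy = 147, Σx² = 204, Σy² = 219
Sxx = Σx² − (Σx)²/n = 204 − 162 = 42
Sxy = Σxy − (Σx)(Σy)/n = 147 − 175.5 = -28.5
Syy = Σy² − (Σy)²/n = 219 − 190.125 = 28.875
r = Sxy/√(Sxx·Syy) = -28.5/√(1212.75) = -28.5/34.824560 = -0.818388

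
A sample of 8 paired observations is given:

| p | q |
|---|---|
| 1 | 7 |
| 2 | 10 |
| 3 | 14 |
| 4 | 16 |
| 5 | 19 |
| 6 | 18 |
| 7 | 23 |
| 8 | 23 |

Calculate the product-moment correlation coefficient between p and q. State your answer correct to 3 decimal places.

n = 8, Σx = 36, Σy = 130, Σxy = 681, Σx² = 204, Σy² = 2344
Sxx = Σx² − (Σx)²/n = 204 − 162 = 42
Sxy = Σxy − (Σx)(Σy)/n = 681 − 585 = 96
Syy = Σy² − (Σy)²/n = 2344 − 2112.5 = 231.5
r = Sxy/√(Sxx·Syy) = 96/√(9723) = 96/98.605274 = 0.973579

0.974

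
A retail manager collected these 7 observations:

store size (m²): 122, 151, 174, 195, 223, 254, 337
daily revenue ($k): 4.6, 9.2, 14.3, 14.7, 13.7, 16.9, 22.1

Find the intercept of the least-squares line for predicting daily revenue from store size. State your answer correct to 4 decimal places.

n = 7, Σx = 1456, Σy = 95.5, Σxy = 22100.5, Σx² = 333800
Sxx = Σx² − (Σx)²/n = 333800 − 302848 = 30952
Sxy = Σxy − (Σx)(Σy)/n = 22100.5 − 19864 = 2236.5
b = Sxy/Sxx = 2236.5/30952 = 0.072257
a = ȳ − b·x̄ = 13.642857 − 0.072257·208 = -1.386608

-1.3866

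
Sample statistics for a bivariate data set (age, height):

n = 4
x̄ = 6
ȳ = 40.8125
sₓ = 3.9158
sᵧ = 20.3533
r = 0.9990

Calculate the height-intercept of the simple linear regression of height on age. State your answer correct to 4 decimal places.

9.6573

b = r · sᵧ/sₓ = 0.999 · 20.3533/3.9158 = 5.192540
a = ȳ − b·x̄ = 40.8125 − 5.192540·6 = 9.657262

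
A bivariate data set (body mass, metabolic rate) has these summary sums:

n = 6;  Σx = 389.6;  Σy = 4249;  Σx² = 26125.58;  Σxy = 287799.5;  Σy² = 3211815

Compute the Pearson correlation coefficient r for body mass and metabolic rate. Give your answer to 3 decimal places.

0.918

Sxx = Σx² − (Σx)²/n = 26125.58 − 25298.026667 = 827.553333
Sxy = Σxy − (Σx)(Σy)/n = 287799.5 − 275901.733333 = 11897.766667
Syy = Σy² − (Σy)²/n = 3211815 − 3009000.166667 = 202814.833333
r = Sxy/√(Sxx·Syy) = 11897.766667/√(167840091.374444) = 11897.766667/12955.311319 = 0.918370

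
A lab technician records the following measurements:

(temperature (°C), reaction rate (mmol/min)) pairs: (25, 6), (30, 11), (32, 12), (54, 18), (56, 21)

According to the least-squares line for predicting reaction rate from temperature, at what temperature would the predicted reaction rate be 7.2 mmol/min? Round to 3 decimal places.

n = 5, Σx = 197, Σy = 68, Σxy = 3012, Σx² = 8601
Sxx = Σx² − (Σx)²/n = 8601 − 7761.8 = 839.2
Sxy = Σxy − (Σx)(Σy)/n = 3012 − 2679.2 = 332.8
b = Sxy/Sxx = 332.8/839.2 = 0.396568
a = ȳ − b·x̄ = 13.6 − 0.396568·39.4 = -2.024786
Set a + b·x = 7.2: x = (7.2 − (-2.024786)) / 0.396568 = 23.261538

23.262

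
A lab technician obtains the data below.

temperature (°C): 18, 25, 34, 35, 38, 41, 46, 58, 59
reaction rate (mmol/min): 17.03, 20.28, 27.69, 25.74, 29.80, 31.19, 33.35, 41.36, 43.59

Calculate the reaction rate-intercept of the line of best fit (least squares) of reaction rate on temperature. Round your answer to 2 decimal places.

n = 9, Σx = 354, Σy = 270.03, Σxy = 11571.88, Σx² = 15416
Sxx = Σx² − (Σx)²/n = 15416 − 13924 = 1492
Sxy = Σxy − (Σx)(Σy)/n = 11571.88 − 10621.18 = 950.7
b = Sxy/Sxx = 950.7/1492 = 0.637198
a = ȳ − b·x̄ = 30.003333 − 0.637198·39.333333 = 4.940197

4.94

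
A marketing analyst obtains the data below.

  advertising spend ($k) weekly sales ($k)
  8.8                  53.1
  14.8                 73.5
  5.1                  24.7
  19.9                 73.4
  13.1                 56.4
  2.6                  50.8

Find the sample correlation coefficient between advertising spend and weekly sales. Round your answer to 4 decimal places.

n = 6, Σx = 64.3, Σy = 331.9, Σxy = 4012.63, Σx² = 896.87, Σy² = 19981.11
Sxx = Σx² − (Σx)²/n = 896.87 − 689.081667 = 207.788333
Sxy = Σxy − (Σx)(Σy)/n = 4012.63 − 3556.861667 = 455.768333
Syy = Σy² − (Σy)²/n = 19981.11 − 18359.601667 = 1621.508333
r = Sxy/√(Sxx·Syy) = 455.768333/√(336930.514069) = 455.768333/580.457160 = 0.785189

0.7852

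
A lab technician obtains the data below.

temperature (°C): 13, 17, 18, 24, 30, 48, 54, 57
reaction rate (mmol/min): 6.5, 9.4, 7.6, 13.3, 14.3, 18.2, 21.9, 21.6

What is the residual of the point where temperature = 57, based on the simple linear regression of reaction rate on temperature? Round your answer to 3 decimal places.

n = 8, Σx = 261, Σy = 112.8, Σxy = 4416.7, Σx² = 10727
Sxx = Σx² − (Σx)²/n = 10727 − 8515.125 = 2211.875
Sxy = Σxy − (Σx)(Σy)/n = 4416.7 − 3680.1 = 736.6
b = Sxy/Sxx = 736.6/2211.875 = 0.333021
a = ȳ − b·x̄ = 14.1 − 0.333021·32.625 = 3.235202
ŷ(57) = 3.235202 + 0.333021·57 = 22.217378
residual = y − ŷ = 21.6 − 22.217378 = -0.617378

-0.617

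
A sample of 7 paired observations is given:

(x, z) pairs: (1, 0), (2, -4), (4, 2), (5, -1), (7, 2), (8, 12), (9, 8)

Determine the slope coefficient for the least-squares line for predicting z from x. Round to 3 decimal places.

1.445

n = 7, Σx = 36, Σy = 19, Σxy = 177, Σx² = 240
Sxx = Σx² − (Σx)²/n = 240 − 185.142857 = 54.857143
Sxy = Σxy − (Σx)(Σy)/n = 177 − 97.714286 = 79.285714
b = Sxy/Sxx = 79.285714/54.857143 = 1.445312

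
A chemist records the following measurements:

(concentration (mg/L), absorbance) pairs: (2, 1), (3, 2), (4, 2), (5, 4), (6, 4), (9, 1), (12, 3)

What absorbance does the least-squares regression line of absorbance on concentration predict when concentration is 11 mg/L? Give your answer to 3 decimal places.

2.802

n = 7, Σx = 41, Σy = 17, Σxy = 105, Σx² = 315
Sxx = Σx² − (Σx)²/n = 315 − 240.142857 = 74.857143
Sxy = Σxy − (Σx)(Σy)/n = 105 − 99.571429 = 5.428571
b = Sxy/Sxx = 5.428571/74.857143 = 0.072519
a = ȳ − b·x̄ = 2.428571 − 0.072519·5.857143 = 2.003817
ŷ(11) = a + b·11 = 2.003817 + 0.072519·11 = 2.801527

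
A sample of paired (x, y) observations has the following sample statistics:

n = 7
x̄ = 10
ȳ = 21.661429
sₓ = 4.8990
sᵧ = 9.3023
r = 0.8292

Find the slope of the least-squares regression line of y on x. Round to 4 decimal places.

b = r · sᵧ/sₓ = 0.8292 · 9.3023/4.899 = 1.574498

1.5745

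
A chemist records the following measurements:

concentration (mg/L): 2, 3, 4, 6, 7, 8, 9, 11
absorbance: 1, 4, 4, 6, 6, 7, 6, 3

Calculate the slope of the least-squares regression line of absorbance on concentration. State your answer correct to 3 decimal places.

n = 8, Σx = 50, Σy = 37, Σxy = 251, Σx² = 380
Sxx = Σx² − (Σx)²/n = 380 − 312.5 = 67.5
Sxy = Σxy − (Σx)(Σy)/n = 251 − 231.25 = 19.75
b = Sxy/Sxx = 19.75/67.5 = 0.292593

0.293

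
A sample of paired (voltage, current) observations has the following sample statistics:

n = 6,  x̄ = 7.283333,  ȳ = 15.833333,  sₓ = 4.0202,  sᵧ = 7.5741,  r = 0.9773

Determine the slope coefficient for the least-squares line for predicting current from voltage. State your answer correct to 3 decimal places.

1.841

b = r · sᵧ/sₓ = 0.9773 · 7.5741/4.0202 = 1.841244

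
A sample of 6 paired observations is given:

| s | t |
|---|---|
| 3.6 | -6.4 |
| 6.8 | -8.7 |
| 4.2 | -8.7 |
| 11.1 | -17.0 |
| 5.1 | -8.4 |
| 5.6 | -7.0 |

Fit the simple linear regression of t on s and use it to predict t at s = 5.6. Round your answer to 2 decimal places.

-8.75

n = 6, Σx = 36.4, Σy = -56.2, Σxy = -389.48, Σx² = 257.42
Sxx = Σx² − (Σx)²/n = 257.42 − 220.826667 = 36.593333
Sxy = Σxy − (Σx)(Σy)/n = -389.48 − (-340.946667) = -48.533333
b = Sxy/Sxx = -48.533333/36.593333 = -1.326289
a = ȳ − b·x̄ = -9.366667 − (-1.326289)·6.066667 = -1.320514
ŷ(5.6) = a + b·5.6 = -1.320514 + (-1.326289)·5.6 = -8.747732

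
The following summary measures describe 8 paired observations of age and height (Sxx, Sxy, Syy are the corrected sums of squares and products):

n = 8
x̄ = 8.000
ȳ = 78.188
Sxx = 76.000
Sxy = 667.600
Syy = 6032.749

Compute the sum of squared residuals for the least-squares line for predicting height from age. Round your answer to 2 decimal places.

168.41

b = Sxy/Sxx = 667.6/76 = 8.784211
SSE = Syy − b·Sxy = 6032.749 − 8.784211·667.6 = 168.410053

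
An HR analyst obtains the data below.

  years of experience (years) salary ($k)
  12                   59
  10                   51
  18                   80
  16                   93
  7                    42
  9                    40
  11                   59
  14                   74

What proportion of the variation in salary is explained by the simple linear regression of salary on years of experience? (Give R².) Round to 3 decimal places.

0.858

n = 8, Σx = 97, Σy = 498, Σxy = 6485, Σx² = 1271, Σy² = 33452
Sxx = Σx² − (Σx)²/n = 1271 − 1176.125 = 94.875
Sxy = Σxy − (Σx)(Σy)/n = 6485 − 6038.25 = 446.75
Syy = Σy² − (Σy)²/n = 33452 − 31000.5 = 2451.5
R² = Sxy²/(Sxx·Syy) = (446.75)²/(94.875·2451.5) = 0.858115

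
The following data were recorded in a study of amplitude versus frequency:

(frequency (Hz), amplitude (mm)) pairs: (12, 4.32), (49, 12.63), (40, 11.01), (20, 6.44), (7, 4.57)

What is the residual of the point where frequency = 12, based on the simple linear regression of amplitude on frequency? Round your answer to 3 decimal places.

-0.642

n = 5, Σx = 128, Σy = 38.97, Σxy = 1271.9, Σx² = 4594
Sxx = Σx² − (Σx)²/n = 4594 − 3276.8 = 1317.2
Sxy = Σxy − (Σx)(Σy)/n = 1271.9 − 997.632 = 274.268
b = Sxy/Sxx = 274.268/1317.2 = 0.208220
a = ȳ − b·x̄ = 7.794 − 0.208220·25.6 = 2.463556
ŷ(12) = 2.463556 + 0.208220·12 = 4.962202
residual = y − ŷ = 4.32 − 4.962202 = -0.642202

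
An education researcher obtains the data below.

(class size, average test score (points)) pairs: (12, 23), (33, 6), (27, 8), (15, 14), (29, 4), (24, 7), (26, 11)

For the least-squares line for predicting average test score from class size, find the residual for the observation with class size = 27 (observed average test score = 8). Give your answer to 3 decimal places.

0.070

n = 7, Σx = 166, Σy = 73, Σxy = 1470, Σx² = 4280
Sxx = Σx² − (Σx)²/n = 4280 − 3936.571429 = 343.428571
Sxy = Σxy − (Σx)(Σy)/n = 1470 − 1731.142857 = -261.142857
b = Sxy/Sxx = -261.142857/343.428571 = -0.760399
a = ȳ − b·x̄ = 10.428571 − (-0.760399)·23.714286 = 28.460899
ŷ(27) = 28.460899 + (-0.760399)·27 = 7.930116
residual = y − ŷ = 8 − 7.930116 = 0.069884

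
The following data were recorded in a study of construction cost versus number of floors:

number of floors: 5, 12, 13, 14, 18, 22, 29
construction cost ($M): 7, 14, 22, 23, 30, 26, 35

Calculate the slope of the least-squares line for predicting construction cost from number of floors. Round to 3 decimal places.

n = 7, Σx = 113, Σy = 157, Σxy = 2938, Σx² = 2183
Sxx = Σx² − (Σx)²/n = 2183 − 1824.142857 = 358.857143
Sxy = Σxy − (Σx)(Σy)/n = 2938 − 2534.428571 = 403.571429
b = Sxy/Sxx = 403.571429/358.857143 = 1.124602

1.125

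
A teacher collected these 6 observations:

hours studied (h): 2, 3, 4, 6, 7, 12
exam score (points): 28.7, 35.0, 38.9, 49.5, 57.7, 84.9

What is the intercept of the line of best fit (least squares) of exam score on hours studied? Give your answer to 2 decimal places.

n = 6, Σx = 34, Σy = 294.7, Σxy = 2037.7, Σx² = 258
Sxx = Σx² − (Σx)²/n = 258 − 192.666667 = 65.333333
Sxy = Σxy − (Σx)(Σy)/n = 2037.7 − 1669.966667 = 367.733333
b = Sxy/Sxx = 367.733333/65.333333 = 5.628571
a = ȳ − b·x̄ = 49.116667 − 5.628571·5.666667 = 17.221429

17.22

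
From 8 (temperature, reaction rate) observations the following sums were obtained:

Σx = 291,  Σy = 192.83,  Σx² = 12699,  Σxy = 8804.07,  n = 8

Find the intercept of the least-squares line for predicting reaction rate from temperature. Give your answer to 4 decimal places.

Sxx = Σx² − (Σx)²/n = 12699 − 10585.125 = 2113.875
Sxy = Σxy − (Σx)(Σy)/n = 8804.07 − 7014.19125 = 1789.87875
b = Sxy/Sxx = 1789.87875/2113.875 = 0.846729
a = ȳ − b·x̄ = 24.10375 − 0.846729·36.375 = -6.696009

-6.6960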